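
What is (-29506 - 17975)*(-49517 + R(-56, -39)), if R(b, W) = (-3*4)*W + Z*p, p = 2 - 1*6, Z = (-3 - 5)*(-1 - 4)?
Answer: 2336492529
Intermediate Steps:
Z = 40 (Z = -8*(-5) = 40)
p = -4 (p = 2 - 6 = -4)
R(b, W) = -160 - 12*W (R(b, W) = (-3*4)*W + 40*(-4) = -12*W - 160 = -160 - 12*W)
(-29506 - 17975)*(-49517 + R(-56, -39)) = (-29506 - 17975)*(-49517 + (-160 - 12*(-39))) = -47481*(-49517 + (-160 + 468)) = -47481*(-49517 + 308) = -47481*(-49209) = 2336492529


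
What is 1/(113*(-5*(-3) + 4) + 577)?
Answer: 1/2724 ≈ 0.00036711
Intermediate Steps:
1/(113*(-5*(-3) + 4) + 577) = 1/(113*(15 + 4) + 577) = 1/(113*19 + 577) = 1/(2147 + 577) = 1/2724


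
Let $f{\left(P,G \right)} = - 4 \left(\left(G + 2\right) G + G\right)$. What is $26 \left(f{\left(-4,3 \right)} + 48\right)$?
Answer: $-624$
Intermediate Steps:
$f{\left(P,G \right)} = - 4 G - 4 G \left(2 + G\right)$ ($f{\left(P,G \right)} = - 4 \left(\left(2 + G\right) G + G\right) = - 4 \left(G \left(2 + G\right) + G\right) = - 4 \left(G + G \left(2 + G\right)\right) = - 4 G - 4 G \left(2 + G\right)$)
$26 \left(f{\left(-4,3 \right)} + 48\right) = 26 \left(\left(-4\right) 3 \left(3 + 3\right) + 48\right) = 26 \left(\left(-4\right) 3 \cdot 6 + 48\right) = 26 \left(-72 + 48\right) = 26 \left(-24\right) = -624$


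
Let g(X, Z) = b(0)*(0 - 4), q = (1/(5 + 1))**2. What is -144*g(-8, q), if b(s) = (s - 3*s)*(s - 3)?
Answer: 0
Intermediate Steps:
b(s) = -2*s*(-3 + s) (b(s) = (-2*s)*(-3 + s) = -2*s*(-3 + s))
q = 1/36 (q = (1/6)**2 = 1/36 ≈ 0.027778)
g(X, Z) = 0 (g(X, Z) = (2*0*(3 - 1*0))*(0 - 4) = (2*0*(3 + 0))*(-4) = (2*0*3)*(-4) = 0*(-4) = 0)
-144*g(-8, q) = -144*0 = 0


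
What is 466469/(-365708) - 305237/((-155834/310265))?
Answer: 2473862042315771/4070695748 ≈ 6.0773e+5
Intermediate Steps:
466469/(-365708) - 305237/((-155834/310265)) = 466469*(-1/365708) - 305237/((-155834*1/310265)) = -466469/365708 - 305237/(-155834/310265) = -466469/365708 - 305237*(-310265/155834) = -466469/365708 + 94704357805/155834 = 2473862042315771/4070695748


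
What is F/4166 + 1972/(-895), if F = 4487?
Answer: -4199487/3728570 ≈ -1.1263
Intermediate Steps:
F/4166 + 1972/(-895) = 4487/4166 + 1972/(-895) = 4487*(1/4166) + 1972*(-1/895) = 4487/4166 - 1972/895 = -4199487/3728570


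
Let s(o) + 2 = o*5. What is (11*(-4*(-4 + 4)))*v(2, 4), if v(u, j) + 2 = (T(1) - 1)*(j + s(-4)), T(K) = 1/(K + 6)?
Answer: 0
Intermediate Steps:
s(o) = -2 + 5*o (s(o) = -2 + o*5 = -2 + 5*o)
T(K) = 1/(6 + K)
v(u, j) = 118/7 - 6*j/7 (v(u, j) = -2 + (1/(6 + 1) - 1)*(j + (-2 + 5*(-4))) = -2 + (1/7 - 1)*(j + (-2 - 20)) = -2 + (1/7 - 1)*(j - 22) = -2 - 6*(-22 + j)/7 = -2 + (132/7 - 6*j/7) = 118/7 - 6*j/7)
(11*(-4*(-4 + 4)))*v(2, 4) = (11*(-4*(-4 + 4)))*(118/7 - 6/7*4) = (11*(-4*0))*(118/7 - 24/7) = (11*0)*(94/7) = 0*(94/7) = 0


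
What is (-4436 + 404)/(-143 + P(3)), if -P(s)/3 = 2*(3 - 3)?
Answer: 4032/143 ≈ 28.196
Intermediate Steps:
P(s) = 0 (P(s) = -6*(3 - 3) = -6*0 = -3*0 = 0)
(-4436 + 404)/(-143 + P(3)) = (-4436 + 404)/(-143 + 0) = -4032/(-143) = -4032*(-1/143) = 4032/143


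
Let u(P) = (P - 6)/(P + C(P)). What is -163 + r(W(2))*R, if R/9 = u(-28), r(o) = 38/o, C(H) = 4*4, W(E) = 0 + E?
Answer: 643/2 ≈ 321.50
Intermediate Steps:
W(E) = E
C(H) = 16
u(P) = (-6 + P)/(16 + P) (u(P) = (P - 6)/(P + 16) = (-6 + P)/(16 + P))
R = 51/2 (R = 9*((-6 - 28)/(16 - 28)) = 9*(-34/(-12)) = 9*(-1/12*(-34)) = 9*(17/6) = 51/2 ≈ 25.500)
-163 + r(W(2))*R = -163 + (38/2)*(51/2) = -163 + (38*(1/2))*(51/2) = -163 + 19*(51/2) = -163 + 969/2 = 643/2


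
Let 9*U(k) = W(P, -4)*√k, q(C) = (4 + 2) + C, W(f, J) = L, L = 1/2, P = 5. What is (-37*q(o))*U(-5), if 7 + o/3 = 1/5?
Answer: 148*I*√5/5 ≈ 66.188*I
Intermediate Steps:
L = ½ ≈ 0.50000
W(f, J) = ½
o = -102/5 (o = -21 + 3/5 = -21 + 3*(⅕) = -21 + ⅗ = -102/5 ≈ -20.400)
q(C) = 6 + C
U(k) = √k/18 (U(k) = (√k/2)/9 = √k/18)
(-37*q(o))*U(-5) = (-37*(6 - 102/5))*(√(-5)/18) = (-37*(-72/5))*((I*√5)/18) = 2664*(I*√5/18)/5 = 148*I*√5/5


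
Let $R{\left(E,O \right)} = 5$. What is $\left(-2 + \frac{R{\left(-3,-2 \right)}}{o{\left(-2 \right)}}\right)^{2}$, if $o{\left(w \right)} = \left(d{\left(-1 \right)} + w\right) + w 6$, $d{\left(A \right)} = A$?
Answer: $\frac{49}{9} \approx 5.4444$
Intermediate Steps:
$o{\left(w \right)} = -1 + 7 w$ ($o{\left(w \right)} = \left(-1 + w\right) + w 6 = \left(-1 + w\right) + 6 w = -1 + 7 w$)
$\left(-2 + \frac{R{\left(-3,-2 \right)}}{o{\left(-2 \right)}}\right)^{2} = \left(-2 + \frac{5}{-1 + 7 \left(-2\right)}\right)^{2} = \left(-2 + \frac{5}{-1 - 14}\right)^{2} = \left(-2 + \frac{5}{-15}\right)^{2} = \left(-2 + 5 \left(- \frac{1}{15}\right)\right)^{2} = \left(-2 - \frac{1}{3}\right)^{2} = \left(- \frac{7}{3}\right)^{2} = \frac{49}{9}$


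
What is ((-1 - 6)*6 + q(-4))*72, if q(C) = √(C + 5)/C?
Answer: -3042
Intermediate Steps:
q(C) = √(5 + C)/C
((-1 - 6)*6 + q(-4))*72 = ((-1 - 6)*6 + √(5 - 4)/(-4))*72 = (-7*6 - √1/4)*72 = (-42 - ¼*1)*72 = (-42 - ¼)*72 = -169/4*72 = -3042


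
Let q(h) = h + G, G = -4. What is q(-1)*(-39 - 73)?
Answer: 560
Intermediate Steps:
q(h) = -4 + h (q(h) = h - 4 = -4 + h)
q(-1)*(-39 - 73) = (-4 - 1)*(-39 - 73) = -5*(-112) = 560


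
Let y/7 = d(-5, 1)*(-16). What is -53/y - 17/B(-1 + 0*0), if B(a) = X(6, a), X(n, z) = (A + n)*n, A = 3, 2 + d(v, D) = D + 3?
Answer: -473/6048 ≈ -0.078208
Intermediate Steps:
d(v, D) = 1 + D (d(v, D) = -2 + (D + 3) = -2 + (3 + D) = 1 + D)
y = -224 (y = 7*((1 + 1)*(-16)) = 7*(2*(-16)) = 7*(-32) = -224)
X(n, z) = n*(3 + n) (X(n, z) = (3 + n)*n = n*(3 + n))
B(a) = 54 (B(a) = 6*(3 + 6) = 6*9 = 54)
-53/y - 17/B(-1 + 0*0) = -53/(-224) - 17/54 = -53*(-1/224) - 17*1/54 = 53/224 - 17/54 = -473/6048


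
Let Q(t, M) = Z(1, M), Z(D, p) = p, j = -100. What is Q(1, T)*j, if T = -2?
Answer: 200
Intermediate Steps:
Q(t, M) = M
Q(1, T)*j = -2*(-100) = 200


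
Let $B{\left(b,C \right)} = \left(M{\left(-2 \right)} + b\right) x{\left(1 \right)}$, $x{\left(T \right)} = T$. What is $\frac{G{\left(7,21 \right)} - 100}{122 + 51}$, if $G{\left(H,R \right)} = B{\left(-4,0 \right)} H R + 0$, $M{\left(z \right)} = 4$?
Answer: $- \frac{100}{173} \approx -0.57803$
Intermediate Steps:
$B{\left(b,C \right)} = 4 + b$ ($B{\left(b,C \right)} = \left(4 + b\right) 1 = 4 + b$)
$G{\left(H,R \right)} = 0$ ($G{\left(H,R \right)} = \left(4 - 4\right) H R + 0 = 0 H R + 0 = 0 R + 0 = 0 + 0 = 0$)
$\frac{G{\left(7,21 \right)} - 100}{122 + 51} = \frac{0 - 100}{122 + 51} = - \frac{100}{173}$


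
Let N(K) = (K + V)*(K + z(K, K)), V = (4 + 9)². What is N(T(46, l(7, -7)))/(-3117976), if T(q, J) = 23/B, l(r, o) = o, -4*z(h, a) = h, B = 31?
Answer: -181539/5992749872 ≈ -3.0293e-5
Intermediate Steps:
z(h, a) = -h/4
T(q, J) = 23/31
V = 169 (V = 13² = 169)
N(K) = 3*K*(169 + K)/4 (N(K) = (K + 169)*(K - K/4) = (169 + K)*(3*K/4) = 3*K*(169 + K)/4)
N(T(46, l(7, -7)))/(-3117976) = ((¾)*(23/31)*(169 + 23/31))/(-3117976) = ((¾)*(23/31)*(5262/31))*(-1/3117976) = (181539/1922)*(-1/3117976) = -181539/5992749872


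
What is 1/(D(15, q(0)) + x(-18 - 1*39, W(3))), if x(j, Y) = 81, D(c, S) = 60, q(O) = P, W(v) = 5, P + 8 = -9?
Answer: 1/141 ≈ 0.0070922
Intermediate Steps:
P = -17 (P = -8 - 9 = -17)
q(O) = -17
1/(D(15, q(0)) + x(-18 - 1*39, W(3))) = 1/(60 + 81) = 1/141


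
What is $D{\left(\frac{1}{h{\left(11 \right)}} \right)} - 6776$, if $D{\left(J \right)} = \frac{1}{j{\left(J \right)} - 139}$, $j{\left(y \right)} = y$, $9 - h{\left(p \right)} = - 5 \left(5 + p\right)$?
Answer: $- \frac{83819209}{12370} \approx -6776.0$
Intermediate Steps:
$h{\left(p \right)} = 34 + 5 p$ ($h{\left(p \right)} = 9 - - 5 \left(5 + p\right) = 9 - \left(-25 - 5 p\right) = 9 + \left(25 + 5 p\right) = 34 + 5 p$)
$D{\left(J \right)} = \frac{1}{-139 + J}$ ($D{\left(J \right)} = \frac{1}{J - 139} = \frac{1}{-139 + J}$)
$D{\left(\frac{1}{h{\left(11 \right)}} \right)} - 6776 = \frac{1}{-139 + \frac{1}{34 + 5 \cdot 11}} - 6776 = \frac{1}{-139 + \frac{1}{34 + 55}} - 6776 = \frac{1}{-139 + \frac{1}{89}} - 6776 = \frac{1}{- \frac{12370}{89}} - 6776 = - \frac{89}{12370} - 6776 = - \frac{83819209}{12370}$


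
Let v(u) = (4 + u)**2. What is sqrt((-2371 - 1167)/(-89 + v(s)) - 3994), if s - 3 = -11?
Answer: 2*I*sqrt(5256438)/73 ≈ 62.813*I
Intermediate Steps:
s = -8 (s = 3 - 11 = -8)
sqrt((-2371 - 1167)/(-89 + v(s)) - 3994) = sqrt((-2371 - 1167)/(-89 + (4 - 8)**2) - 3994) = sqrt(-3538/(-89 + (-4)**2) - 3994) = sqrt(-3538/(-89 + 16) - 3994) = sqrt(-3538/(-73) - 3994) = sqrt(-3538*(-1/73) - 3994) = sqrt(3538/73 - 3994) = sqrt(-288024/73) = 2*I*sqrt(5256438)/73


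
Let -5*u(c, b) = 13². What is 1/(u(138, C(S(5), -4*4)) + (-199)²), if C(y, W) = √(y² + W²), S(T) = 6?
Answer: 5/197836 ≈ 2.5273e-5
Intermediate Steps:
C(y, W) = √(W² + y²)
u(c, b) = -169/5 (u(c, b) = -⅕*13² = -⅕*169 = -169/5)
1/(u(138, C(S(5), -4*4)) + (-199)²) = 1/(-169/5 + (-199)²) = 1/(-169/5 + 39601) = 1/(197836/5) = 5/197836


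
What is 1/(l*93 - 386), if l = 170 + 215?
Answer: 1/35419 ≈ 2.8233e-5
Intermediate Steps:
l = 385
1/(l*93 - 386) = 1/(385*93 - 386) = 1/(35805 - 386) = 1/35419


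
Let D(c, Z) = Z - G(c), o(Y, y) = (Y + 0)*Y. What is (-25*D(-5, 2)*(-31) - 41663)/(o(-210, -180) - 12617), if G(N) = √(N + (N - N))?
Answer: -40113/31483 - 775*I*√5/31483 ≈ -1.2741 - 0.055044*I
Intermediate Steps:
o(Y, y) = Y² (o(Y, y) = Y*Y = Y²)
G(N) = √N (G(N) = √(N + 0) = √N)
D(c, Z) = Z - √c
(-25*D(-5, 2)*(-31) - 41663)/(o(-210, -180) - 12617) = (-25*(2 - √(-5))*(-31) - 41663)/((-210)² - 12617) = (-25*(2 - I*√5)*(-31) - 41663)/(44100 - 12617) = (-25*(2 - I*√5)*(-31) - 41663)/31483 = ((-50 + 25*I*√5)*(-31) - 41663)*(1/31483) = ((1550 - 775*I*√5) - 41663)*(1/31483) = (-40113 - 775*I*√5)*(1/31483) = -40113/31483 - 775*I*√5/31483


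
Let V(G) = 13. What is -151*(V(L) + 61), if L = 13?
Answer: -11174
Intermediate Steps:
-151*(V(L) + 61) = -151*(13 + 61) = -151*74 = -11174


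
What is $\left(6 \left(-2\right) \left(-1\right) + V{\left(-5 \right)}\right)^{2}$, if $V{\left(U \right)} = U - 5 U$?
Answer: $1024$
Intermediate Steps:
$V{\left(U \right)} = - 4 U$
$\left(6 \left(-2\right) \left(-1\right) + V{\left(-5 \right)}\right)^{2} = \left(6 \left(-2\right) \left(-1\right) - -20\right)^{2} = \left(\left(-12\right) \left(-1\right) + 20\right)^{2} = \left(12 + 20\right)^{2} = 32^{2} = 1024$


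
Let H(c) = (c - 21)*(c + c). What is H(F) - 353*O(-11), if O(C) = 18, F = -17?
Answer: -5062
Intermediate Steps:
H(c) = 2*c*(-21 + c) (H(c) = (-21 + c)*(2*c) = 2*c*(-21 + c))
H(F) - 353*O(-11) = 2*(-17)*(-21 - 17) - 353*18 = 2*(-17)*(-38) - 6354 = 1292 - 6354 = -5062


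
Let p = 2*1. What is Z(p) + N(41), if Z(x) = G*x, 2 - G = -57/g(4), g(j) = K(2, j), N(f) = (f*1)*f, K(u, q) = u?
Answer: 1742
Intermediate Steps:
p = 2
N(f) = f**2 (N(f) = f*f = f**2)
g(j) = 2
G = 61/2 (G = 2 - (-57)/2 = 2 - 1*(-57/2) = 2 + 57/2 = 61/2 ≈ 30.500)
Z(x) = 61*x/2
Z(p) + N(41) = (61/2)*2 + 41**2 = 61 + 1681 = 1742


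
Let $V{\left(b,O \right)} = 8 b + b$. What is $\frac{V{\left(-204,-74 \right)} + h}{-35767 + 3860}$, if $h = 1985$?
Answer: $- \frac{149}{31907} \approx -0.0046698$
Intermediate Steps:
$V{\left(b,O \right)} = 9 b$
$\frac{V{\left(-204,-74 \right)} + h}{-35767 + 3860} = \frac{9 \left(-204\right) + 1985}{-35767 + 3860} = \frac{-1836 + 1985}{-31907} = 149 \left(- \frac{1}{31907}\right) = - \frac{149}{31907}$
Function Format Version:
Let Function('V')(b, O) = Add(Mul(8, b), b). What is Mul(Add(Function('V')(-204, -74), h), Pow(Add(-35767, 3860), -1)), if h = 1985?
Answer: Rational(-149, 31907) ≈ -0.0046698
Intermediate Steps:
Function('V')(b, O) = Mul(9, b)
Mul(Add(Function('V')(-204, -74), h), Pow(Add(-35767, 3860), -1)) = Mul(Add(Mul(9, -204), 1985), Pow(Add(-35767, 3860), -1)) = Mul(Add(-1836, 1985), Pow(-31907, -1)) = Mul(149, Rational(-1, 31907)) = Rational(-149, 31907)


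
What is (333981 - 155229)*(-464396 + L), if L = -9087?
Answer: -84636033216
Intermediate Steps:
(333981 - 155229)*(-464396 + L) = (333981 - 155229)*(-464396 - 9087) = 178752*(-473483) = -84636033216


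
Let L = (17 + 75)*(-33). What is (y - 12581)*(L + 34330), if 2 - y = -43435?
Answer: 965607664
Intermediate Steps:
y = 43437 (y = 2 - 1*(-43435) = 2 + 43435 = 43437)
L = -3036 (L = 92*(-33) = -3036)
(y - 12581)*(L + 34330) = (43437 - 12581)*(-3036 + 34330) = 30856*31294 = 965607664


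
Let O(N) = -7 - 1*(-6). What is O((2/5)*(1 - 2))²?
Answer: 1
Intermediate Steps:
O(N) = -1 (O(N) = -7 + 6 = -1)
O((2/5)*(1 - 2))² = (-1)² = 1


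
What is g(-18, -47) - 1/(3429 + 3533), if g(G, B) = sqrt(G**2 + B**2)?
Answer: -1/6962 + sqrt(2533) ≈ 50.329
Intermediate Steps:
g(G, B) = sqrt(B**2 + G**2)
g(-18, -47) - 1/(3429 + 3533) = sqrt((-47)**2 + (-18)**2) - 1/(3429 + 3533) = sqrt(2209 + 324) - 1/6962 = sqrt(2533) - 1*1/6962 = sqrt(2533) - 1/6962 = -1/6962 + sqrt(2533)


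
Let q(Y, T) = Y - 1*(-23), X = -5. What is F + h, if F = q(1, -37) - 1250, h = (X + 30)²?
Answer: -601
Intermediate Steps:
q(Y, T) = 23 + Y (q(Y, T) = Y + 23 = 23 + Y)
h = 625 (h = (-5 + 30)² = 25² = 625)
F = -1226 (F = (23 + 1) - 1250 = 24 - 1250 = -1226)
F + h = -1226 + 625 = -601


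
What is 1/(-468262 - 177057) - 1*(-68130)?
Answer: 43965583469/645319 ≈ 68130.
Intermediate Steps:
1/(-468262 - 177057) - 1*(-68130) = 1/(-645319) + 68130 = -1/645319 + 68130 = 43965583469/645319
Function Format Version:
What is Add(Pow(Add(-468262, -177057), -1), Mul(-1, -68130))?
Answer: Rational(43965583469, 645319) ≈ 68130.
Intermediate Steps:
Add(Pow(Add(-468262, -177057), -1), Mul(-1, -68130)) = Add(Pow(-645319, -1), 68130) = Add(Rational(-1, 645319), 68130) = Rational(43965583469, 645319)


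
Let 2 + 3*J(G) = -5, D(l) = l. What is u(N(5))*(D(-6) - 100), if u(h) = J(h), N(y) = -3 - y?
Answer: 742/3 ≈ 247.33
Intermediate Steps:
J(G) = -7/3 (J(G) = -2/3 + (1/3)*(-5) = -2/3 - 5/3 = -7/3)
u(h) = -7/3
u(N(5))*(D(-6) - 100) = -7*(-6 - 100)/3 = -7/3*(-106) = 742/3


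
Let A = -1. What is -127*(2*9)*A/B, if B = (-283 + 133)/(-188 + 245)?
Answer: -21717/25 ≈ -868.68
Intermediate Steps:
B = -50/19 (B = -150/57 = -150*1/57 = -50/19 ≈ -2.6316)
-127*(2*9)*A/B = -127*(2*9)*(-1)/(-50/19) = -127*18*(-1)*(-19)/50 = -(-2286)*(-19)/50 = -127*171/25 = -21717/25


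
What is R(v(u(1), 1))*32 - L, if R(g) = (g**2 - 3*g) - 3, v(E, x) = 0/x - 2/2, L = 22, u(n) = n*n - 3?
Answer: 10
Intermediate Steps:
u(n) = -3 + n**2 (u(n) = n**2 - 3 = -3 + n**2)
v(E, x) = -1 (v(E, x) = 0 - 2*1/2 = 0 - 1 = -1)
R(g) = -3 + g**2 - 3*g
R(v(u(1), 1))*32 - L = (-3 + (-1)**2 - 3*(-1))*32 - 1*22 = (-3 + 1 + 3)*32 - 22 = 1*32 - 22 = 32 - 22 = 10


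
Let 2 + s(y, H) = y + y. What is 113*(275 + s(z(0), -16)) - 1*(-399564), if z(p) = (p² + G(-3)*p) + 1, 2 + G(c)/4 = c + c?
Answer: 430639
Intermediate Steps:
G(c) = -8 + 8*c (G(c) = -8 + 4*(c + c) = -8 + 4*(2*c) = -8 + 8*c)
z(p) = 1 + p² - 32*p (z(p) = (p² + (-8 + 8*(-3))*p) + 1 = (p² + (-8 - 24)*p) + 1 = (p² - 32*p) + 1 = 1 + p² - 32*p)
s(y, H) = -2 + 2*y (s(y, H) = -2 + (y + y) = -2 + 2*y)
113*(275 + s(z(0), -16)) - 1*(-399564) = 113*(275 + (-2 + 2*(1 + 0² - 32*0))) - 1*(-399564) = 113*(275 + (-2 + 2*(1 + 0 + 0))) + 399564 = 113*(275 + (-2 + 2*1)) + 399564 = 113*(275 + (-2 + 2)) + 399564 = 113*(275 + 0) + 399564 = 113*275 + 399564 = 31075 + 399564 = 430639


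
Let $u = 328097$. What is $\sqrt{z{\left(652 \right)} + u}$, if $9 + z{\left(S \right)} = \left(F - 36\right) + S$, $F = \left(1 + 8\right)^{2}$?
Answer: $\sqrt{328785} \approx 573.4$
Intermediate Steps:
$F = 81$ ($F = 9^{2} = 81$)
$z{\left(S \right)} = 36 + S$ ($z{\left(S \right)} = -9 + \left(\left(81 - 36\right) + S\right) = -9 + \left(45 + S\right) = 36 + S$)
$\sqrt{z{\left(652 \right)} + u} = \sqrt{\left(36 + 652\right) + 328097} = \sqrt{688 + 328097} = \sqrt{328785}$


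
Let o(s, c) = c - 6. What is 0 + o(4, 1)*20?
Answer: -100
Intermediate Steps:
o(s, c) = -6 + c
0 + o(4, 1)*20 = 0 + (-6 + 1)*20 = 0 - 5*20 = 0 - 100 = -100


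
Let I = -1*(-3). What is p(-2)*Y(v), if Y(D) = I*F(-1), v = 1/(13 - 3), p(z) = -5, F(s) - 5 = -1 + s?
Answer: -45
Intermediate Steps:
F(s) = 4 + s (F(s) = 5 + (-1 + s) = 4 + s)
I = 3
v = ⅒ (v = 1/10 = ⅒ ≈ 0.10000)
Y(D) = 9 (Y(D) = 3*(4 - 1) = 3*3 = 9)
p(-2)*Y(v) = -5*9 = -45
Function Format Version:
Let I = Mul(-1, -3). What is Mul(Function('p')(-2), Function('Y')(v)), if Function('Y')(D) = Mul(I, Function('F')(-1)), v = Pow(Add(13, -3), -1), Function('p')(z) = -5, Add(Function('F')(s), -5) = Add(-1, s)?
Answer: -45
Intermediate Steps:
Function('F')(s) = Add(4, s) (Function('F')(s) = Add(5, Add(-1, s)) = Add(4, s))
I = 3
v = Rational(1, 10) (v = Pow(10, -1) = Rational(1, 10) ≈ 0.10000)
Function('Y')(D) = 9 (Function('Y')(D) = Mul(3, Add(4, -1)) = Mul(3, 3) = 9)
Mul(Function('p')(-2), Function('Y')(v)) = Mul(-5, 9) = -45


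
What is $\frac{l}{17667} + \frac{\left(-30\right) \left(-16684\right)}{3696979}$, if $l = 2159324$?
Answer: $\frac{614755243772}{5024194461} \approx 122.36$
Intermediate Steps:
$\frac{l}{17667} + \frac{\left(-30\right) \left(-16684\right)}{3696979} = \frac{2159324}{17667} + \frac{\left(-30\right) \left(-16684\right)}{3696979} = 2159324 \cdot \frac{1}{17667} + 500520 \cdot \frac{1}{3696979} = \frac{2159324}{17667} + \frac{500520}{3696979} = \frac{614755243772}{5024194461}$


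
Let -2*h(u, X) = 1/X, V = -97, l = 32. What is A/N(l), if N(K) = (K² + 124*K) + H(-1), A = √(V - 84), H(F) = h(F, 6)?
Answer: 12*I*√181/59903 ≈ 0.0026951*I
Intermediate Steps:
h(u, X) = -1/(2*X)
H(F) = -1/12 (H(F) = -½/6 = -½*⅙ = -1/12)
A = I*√181 (A = √(-97 - 84) = √(-181) = I*√181 ≈ 13.454*I)
N(K) = -1/12 + K² + 124*K (N(K) = (K² + 124*K) - 1/12 = -1/12 + K² + 124*K)
A/N(l) = (I*√181)/(-1/12 + 32² + 124*32) = (I*√181)/(-1/12 + 1024 + 3968) = (I*√181)/(59903/12) = 12*(I*√181)/59903 = 12*I*√181/59903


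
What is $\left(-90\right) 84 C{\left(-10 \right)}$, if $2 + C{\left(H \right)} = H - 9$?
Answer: $158760$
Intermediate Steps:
$C{\left(H \right)} = -11 + H$ ($C{\left(H \right)} = -2 + \left(H - 9\right) = -2 + \left(-9 + H\right) = -11 + H$)
$\left(-90\right) 84 C{\left(-10 \right)} = \left(-90\right) 84 \left(-11 - 10\right) = \left(-7560\right) \left(-21\right) = 158760$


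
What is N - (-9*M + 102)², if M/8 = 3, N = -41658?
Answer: -54654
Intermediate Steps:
M = 24 (M = 8*3 = 24)
N - (-9*M + 102)² = -41658 - (-9*24 + 102)² = -41658 - (-216 + 102)² = -41658 - 1*(-114)² = -41658 - 1*12996 = -41658 - 12996 = -54654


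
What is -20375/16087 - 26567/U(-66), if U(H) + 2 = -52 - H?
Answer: -427627829/193044 ≈ -2215.2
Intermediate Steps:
U(H) = -54 - H (U(H) = -2 + (-52 - H) = -54 - H)
-20375/16087 - 26567/U(-66) = -20375/16087 - 26567/(-54 - 1*(-66)) = -20375*1/16087 - 26567/(-54 + 66) = -20375/16087 - 26567/12 = -427627829/193044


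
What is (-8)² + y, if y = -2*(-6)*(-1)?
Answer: 52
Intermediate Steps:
y = -12 (y = 12*(-1) = -12)
(-8)² + y = (-8)² - 12 = 64 - 12 = 52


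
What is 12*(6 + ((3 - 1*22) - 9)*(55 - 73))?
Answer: 6120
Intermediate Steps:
12*(6 + ((3 - 1*22) - 9)*(55 - 73)) = 12*(6 + ((3 - 22) - 9)*(-18)) = 12*(6 + (-19 - 9)*(-18)) = 12*(6 - 28*(-18)) = 12*(6 + 504) = 12*510 = 6120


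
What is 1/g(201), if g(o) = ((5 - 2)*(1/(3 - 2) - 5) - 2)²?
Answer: 1/196 ≈ 0.0051020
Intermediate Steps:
g(o) = 196 (g(o) = (3*(1/1 - 5) - 2)² = (3*(1 - 5) - 2)² = (3*(-4) - 2)² = (-12 - 2)² = (-14)² = 196)
1/g(201) = 1/196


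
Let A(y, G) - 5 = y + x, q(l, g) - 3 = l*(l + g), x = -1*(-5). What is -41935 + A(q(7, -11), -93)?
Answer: -41950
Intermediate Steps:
x = 5
q(l, g) = 3 + l*(g + l) (q(l, g) = 3 + l*(l + g) = 3 + l*(g + l))
A(y, G) = 10 + y (A(y, G) = 5 + (y + 5) = 5 + (5 + y) = 10 + y)
-41935 + A(q(7, -11), -93) = -41935 + (10 + (3 + 7² - 11*7)) = -41935 + (10 + (3 + 49 - 77)) = -41935 + (10 - 25) = -41935 - 15 = -41950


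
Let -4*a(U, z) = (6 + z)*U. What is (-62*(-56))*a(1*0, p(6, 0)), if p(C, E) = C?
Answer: 0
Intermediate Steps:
a(U, z) = -U*(6 + z)/4 (a(U, z) = -(6 + z)*U/4 = -U*(6 + z)/4)
(-62*(-56))*a(1*0, p(6, 0)) = (-62*(-56))*(-1*0*(6 + 6)/4) = 3472*(-¼*0*12) = 3472*0 = 0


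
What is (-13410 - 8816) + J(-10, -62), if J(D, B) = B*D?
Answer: -21606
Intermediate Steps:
(-13410 - 8816) + J(-10, -62) = (-13410 - 8816) - 62*(-10) = -22226 + 620 = -21606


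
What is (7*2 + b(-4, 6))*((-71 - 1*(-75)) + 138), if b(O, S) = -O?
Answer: 2556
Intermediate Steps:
(7*2 + b(-4, 6))*((-71 - 1*(-75)) + 138) = (7*2 - 1*(-4))*((-71 - 1*(-75)) + 138) = (14 + 4)*((-71 + 75) + 138) = 18*(4 + 138) = 18*142 = 2556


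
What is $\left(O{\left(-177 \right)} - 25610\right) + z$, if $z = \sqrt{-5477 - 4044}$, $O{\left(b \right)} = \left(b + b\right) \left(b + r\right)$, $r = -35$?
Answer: $49438 + i \sqrt{9521} \approx 49438.0 + 97.576 i$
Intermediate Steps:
$O{\left(b \right)} = 2 b \left(-35 + b\right)$ ($O{\left(b \right)} = \left(b + b\right) \left(b - 35\right) = 2 b \left(-35 + b\right)$)
$z = i \sqrt{9521}$ ($z = \sqrt{-9521} = i \sqrt{9521} \approx 97.576 i$)
$\left(O{\left(-177 \right)} - 25610\right) + z = \left(2 \left(-177\right) \left(-35 - 177\right) - 25610\right) + i \sqrt{9521} = \left(2 \left(-177\right) \left(-212\right) - 25610\right) + i \sqrt{9521} = \left(75048 - 25610\right) + i \sqrt{9521} = 49438 + i \sqrt{9521}$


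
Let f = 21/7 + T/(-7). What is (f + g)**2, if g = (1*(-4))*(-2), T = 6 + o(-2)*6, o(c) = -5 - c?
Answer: 7921/49 ≈ 161.65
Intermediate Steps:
T = -12 (T = 6 + (-5 - 1*(-2))*6 = 6 + (-5 + 2)*6 = 6 - 3*6 = 6 - 18 = -12)
f = 33/7 (f = 21/7 - 12/(-7) = 21*(1/7) - 12*(-1/7) = 3 + 12/7 = 33/7 ≈ 4.7143)
g = 8 (g = -4*(-2) = 8)
(f + g)**2 = (33/7 + 8)**2 = (89/7)**2 = 7921/49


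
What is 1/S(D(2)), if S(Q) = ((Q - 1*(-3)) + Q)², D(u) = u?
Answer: 1/49 ≈ 0.020408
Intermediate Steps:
S(Q) = (3 + 2*Q)² (S(Q) = ((Q + 3) + Q)² = ((3 + Q) + Q)² = (3 + 2*Q)²)
1/S(D(2)) = 1/((3 + 2*2)²) = 1/((3 + 4)²) = 1/(7²) = 1/49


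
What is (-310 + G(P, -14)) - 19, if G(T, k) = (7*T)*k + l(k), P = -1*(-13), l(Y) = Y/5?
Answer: -8029/5 ≈ -1605.8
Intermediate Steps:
l(Y) = Y/5 (l(Y) = Y*(1/5) = Y/5)
P = 13
G(T, k) = k/5 + 7*T*k (G(T, k) = (7*T)*k + k/5 = 7*T*k + k/5 = k/5 + 7*T*k)
(-310 + G(P, -14)) - 19 = (-310 + (1/5)*(-14)*(1 + 35*13)) - 19 = (-310 + (1/5)*(-14)*(1 + 455)) - 19 = (-310 + (1/5)*(-14)*456) - 19 = (-310 - 6384/5) - 19 = -7934/5 - 19 = -8029/5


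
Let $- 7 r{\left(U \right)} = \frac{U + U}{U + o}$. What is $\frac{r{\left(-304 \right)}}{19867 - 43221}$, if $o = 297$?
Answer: $\frac{304}{572173} \approx 0.00053131$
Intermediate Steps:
$r{\left(U \right)} = - \frac{2 U}{7 \left(297 + U\right)}$ ($r{\left(U \right)} = - \frac{\left(U + U\right) \frac{1}{U + 297}}{7} = - \frac{2 U \frac{1}{297 + U}}{7} = - \frac{2 U}{7 \left(297 + U\right)}$)
$\frac{r{\left(-304 \right)}}{19867 - 43221} = \frac{\left(-2\right) \left(-304\right) \frac{1}{2079 + 7 \left(-304\right)}}{19867 - 43221} = \frac{\left(-2\right) \left(-304\right) \frac{1}{2079 - 2128}}{19867 - 43221} = \frac{\left(-2\right) \left(-304\right) \frac{1}{-49}}{-23354} = \left(-2\right) \left(-304\right) \left(- \frac{1}{49}\right) \left(- \frac{1}{23354}\right) = \left(- \frac{608}{49}\right) \left(- \frac{1}{23354}\right) = \frac{304}{572173}$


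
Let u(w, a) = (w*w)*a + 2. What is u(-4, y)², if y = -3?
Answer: 2116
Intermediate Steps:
u(w, a) = 2 + a*w² (u(w, a) = w²*a + 2 = a*w² + 2 = 2 + a*w²)
u(-4, y)² = (2 - 3*(-4)²)² = (2 - 3*16)² = (2 - 48)² = (-46)² = 2116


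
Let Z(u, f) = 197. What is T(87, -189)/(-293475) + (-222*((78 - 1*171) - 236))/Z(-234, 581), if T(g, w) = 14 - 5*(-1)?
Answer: 21434823307/57814575 ≈ 370.75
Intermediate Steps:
T(g, w) = 19 (T(g, w) = 14 + 5 = 19)
T(87, -189)/(-293475) + (-222*((78 - 1*171) - 236))/Z(-234, 581) = 19/(-293475) - 222*((78 - 1*171) - 236)/197 = 19*(-1/293475) - 222*((78 - 171) - 236)*(1/197) = -19/293475 - 222*(-93 - 236)*(1/197) = -19/293475 - 222*(-329)*(1/197) = -19/293475 + 73038*(1/197) = -19/293475 + 73038/197 = 21434823307/57814575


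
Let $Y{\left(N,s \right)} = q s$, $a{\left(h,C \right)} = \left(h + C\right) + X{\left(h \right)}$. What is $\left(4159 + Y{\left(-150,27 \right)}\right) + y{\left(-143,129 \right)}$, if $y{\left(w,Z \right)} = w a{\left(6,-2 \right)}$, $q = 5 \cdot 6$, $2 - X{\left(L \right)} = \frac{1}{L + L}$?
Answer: $\frac{49475}{12} \approx 4122.9$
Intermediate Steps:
$X{\left(L \right)} = 2 - \frac{1}{2 L}$ ($X{\left(L \right)} = 2 - \frac{1}{L + L} = 2 - \frac{1}{2 L}$)
$q = 30$
$a{\left(h,C \right)} = 2 + C + h - \frac{1}{2 h}$ ($a{\left(h,C \right)} = \left(h + C\right) + \left(2 - \frac{1}{2 h}\right) = \left(C + h\right) + \left(2 - \frac{1}{2 h}\right) = 2 + C + h - \frac{1}{2 h}$)
$y{\left(w,Z \right)} = \frac{71 w}{12}$ ($y{\left(w,Z \right)} = w \left(2 - 2 + 6 - \frac{1}{2 \cdot 6}\right) = w \left(2 - 2 + 6 - \frac{1}{12}\right) = w \frac{71}{12} = \frac{71 w}{12}$)
$Y{\left(N,s \right)} = 30 s$
$\left(4159 + Y{\left(-150,27 \right)}\right) + y{\left(-143,129 \right)} = \left(4159 + 30 \cdot 27\right) + \frac{71}{12} \left(-143\right) = \left(4159 + 810\right) - \frac{10153}{12} = 4969 - \frac{10153}{12} = \frac{49475}{12}$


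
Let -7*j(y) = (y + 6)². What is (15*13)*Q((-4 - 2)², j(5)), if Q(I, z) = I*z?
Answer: -849420/7 ≈ -1.2135e+5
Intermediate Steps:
j(y) = -(6 + y)²/7 (j(y) = -(y + 6)²/7 = -(6 + y)²/7)
(15*13)*Q((-4 - 2)², j(5)) = (15*13)*((-4 - 2)²*(-(6 + 5)²/7)) = 195*((-6)²*(-⅐*11²)) = 195*(36*(-⅐*121)) = 195*(36*(-121/7)) = 195*(-4356/7) = -849420/7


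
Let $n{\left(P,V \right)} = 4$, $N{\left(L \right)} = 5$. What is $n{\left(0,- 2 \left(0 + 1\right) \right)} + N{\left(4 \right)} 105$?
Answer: $529$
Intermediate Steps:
$n{\left(0,- 2 \left(0 + 1\right) \right)} + N{\left(4 \right)} 105 = 4 + 5 \cdot 105 = 4 + 525 = 529$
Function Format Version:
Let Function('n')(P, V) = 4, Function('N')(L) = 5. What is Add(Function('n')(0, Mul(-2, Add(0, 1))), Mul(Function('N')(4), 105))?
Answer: 529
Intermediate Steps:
Add(Function('n')(0, Mul(-2, Add(0, 1))), Mul(Function('N')(4), 105)) = Add(4, Mul(5, 105)) = Add(4, 525) = 529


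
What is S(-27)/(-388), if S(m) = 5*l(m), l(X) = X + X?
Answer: 135/194 ≈ 0.69588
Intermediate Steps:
l(X) = 2*X
S(m) = 10*m (S(m) = 5*(2*m) = 10*m)
S(-27)/(-388) = (10*(-27))/(-388) = -270*(-1/388) = 135/194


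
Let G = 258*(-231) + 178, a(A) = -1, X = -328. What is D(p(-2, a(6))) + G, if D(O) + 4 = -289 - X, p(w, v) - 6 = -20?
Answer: -59385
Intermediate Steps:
G = -59420 (G = -59598 + 178 = -59420)
p(w, v) = -14 (p(w, v) = 6 - 20 = -14)
D(O) = 35 (D(O) = -4 + (-289 - 1*(-328)) = -4 + (-289 + 328) = -4 + 39 = 35)
D(p(-2, a(6))) + G = 35 - 59420 = -59385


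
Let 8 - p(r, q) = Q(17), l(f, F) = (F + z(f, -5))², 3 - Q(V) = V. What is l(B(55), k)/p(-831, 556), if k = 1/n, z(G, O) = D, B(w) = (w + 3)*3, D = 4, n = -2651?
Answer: 112423609/154611622 ≈ 0.72714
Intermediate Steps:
Q(V) = 3 - V
B(w) = 9 + 3*w (B(w) = (3 + w)*3 = 9 + 3*w)
z(G, O) = 4
k = -1/2651 (k = 1/(-2651) = -1/2651 ≈ -0.00037722)
l(f, F) = (4 + F)² (l(f, F) = (F + 4)² = (4 + F)²)
p(r, q) = 22 (p(r, q) = 8 - (3 - 1*17) = 8 - (3 - 17) = 8 - 1*(-14) = 8 + 14 = 22)
l(B(55), k)/p(-831, 556) = (4 - 1/2651)²/22 = (10603/2651)²*(1/22) = (112423609/7027801)*(1/22) = 112423609/154611622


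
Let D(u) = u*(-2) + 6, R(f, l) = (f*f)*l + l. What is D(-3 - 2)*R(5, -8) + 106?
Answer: -3222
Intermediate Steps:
R(f, l) = l + l*f² (R(f, l) = f²*l + l = l*f² + l = l + l*f²)
D(u) = 6 - 2*u (D(u) = -2*u + 6 = 6 - 2*u)
D(-3 - 2)*R(5, -8) + 106 = (6 - 2*(-3 - 2))*(-8*(1 + 5²)) + 106 = (6 - 2*(-5))*(-8*(1 + 25)) + 106 = (6 + 10)*(-8*26) + 106 = 16*(-208) + 106 = -3328 + 106 = -3222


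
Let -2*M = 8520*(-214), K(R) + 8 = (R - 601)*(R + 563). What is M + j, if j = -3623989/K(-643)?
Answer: 90715495691/99512 ≈ 9.1160e+5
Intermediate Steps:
K(R) = -8 + (-601 + R)*(563 + R) (K(R) = -8 + (R - 601)*(R + 563) = -8 + (-601 + R)*(563 + R))
j = -3623989/99512 (j = -3623989/(-338371 + (-643)² - 38*(-643)) = -3623989/(-338371 + 413449 + 24434) = -3623989/99512 ≈ -36.418)
M = 911640 (M = -4260*(-214) = -½*(-1823280) = 911640)
M + j = 911640 - 3623989/99512 = 90715495691/99512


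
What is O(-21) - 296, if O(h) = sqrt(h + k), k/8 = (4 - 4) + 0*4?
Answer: -296 + I*sqrt(21) ≈ -296.0 + 4.5826*I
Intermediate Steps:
k = 0 (k = 8*((4 - 4) + 0*4) = 8*(0 + 0) = 8*0 = 0)
O(h) = sqrt(h) (O(h) = sqrt(h + 0) = sqrt(h))
O(-21) - 296 = sqrt(-21) - 296 = I*sqrt(21) - 296 = -296 + I*sqrt(21)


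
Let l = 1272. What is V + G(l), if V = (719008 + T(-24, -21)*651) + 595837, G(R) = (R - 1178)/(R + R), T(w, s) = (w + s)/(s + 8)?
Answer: 21779540771/16536 ≈ 1.3171e+6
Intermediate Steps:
T(w, s) = (s + w)/(8 + s)
G(R) = (-1178 + R)/(2*R) (G(R) = (-1178 + R)/((2*R)) = (-1178 + R)*(1/(2*R)) = (-1178 + R)/(2*R))
V = 17122280/13 (V = (719008 + ((-21 - 24)/(8 - 21))*651) + 595837 = (719008 + (-45/(-13))*651) + 595837 = (719008 - 1/13*(-45)*651) + 595837 = (719008 + (45/13)*651) + 595837 = (719008 + 29295/13) + 595837 = 9376399/13 + 595837 = 17122280/13 ≈ 1.3171e+6)
V + G(l) = 17122280/13 + (½)*(-1178 + 1272)/1272 = 17122280/13 + (½)*(1/1272)*94 = 17122280/13 + 47/1272 = 21779540771/16536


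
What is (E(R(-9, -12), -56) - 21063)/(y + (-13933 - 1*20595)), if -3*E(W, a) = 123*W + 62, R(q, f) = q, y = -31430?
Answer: 31072/98937 ≈ 0.31406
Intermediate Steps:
E(W, a) = -62/3 - 41*W (E(W, a) = -(123*W + 62)/3 = -(62 + 123*W)/3 = -62/3 - 41*W)
(E(R(-9, -12), -56) - 21063)/(y + (-13933 - 1*20595)) = ((-62/3 - 41*(-9)) - 21063)/(-31430 + (-13933 - 1*20595)) = ((-62/3 + 369) - 21063)/(-31430 + (-13933 - 20595)) = (1045/3 - 21063)/(-31430 - 34528) = -62144/3/(-65958) = -62144/3*(-1/65958) = 31072/98937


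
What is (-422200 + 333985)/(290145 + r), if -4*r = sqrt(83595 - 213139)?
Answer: -51190282350/168368258243 - 88215*I*sqrt(32386)/168368258243 ≈ -0.30404 - 9.4289e-5*I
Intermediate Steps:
r = -I*sqrt(32386)/2 (r = -sqrt(83595 - 213139)/4 = -I*sqrt(32386)/2 ≈ -89.981*I)
(-422200 + 333985)/(290145 + r) = (-422200 + 333985)/(290145 - I*sqrt(32386)/2) = -88215/(290145 - I*sqrt(32386)/2)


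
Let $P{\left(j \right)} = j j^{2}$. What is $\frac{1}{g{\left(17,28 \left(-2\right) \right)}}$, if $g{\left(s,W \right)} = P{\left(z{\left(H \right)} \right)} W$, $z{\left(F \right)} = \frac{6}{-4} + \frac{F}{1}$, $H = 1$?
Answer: $\frac{1}{7} \approx 0.14286$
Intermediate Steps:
$z{\left(F \right)} = - \frac{3}{2} + F$ ($z{\left(F \right)} = 6 \left(- \frac{1}{4}\right) + F 1 = - \frac{3}{2} + F$)
$P{\left(j \right)} = j^{3}$
$g{\left(s,W \right)} = - \frac{W}{8}$ ($g{\left(s,W \right)} = \left(- \frac{3}{2} + 1\right)^{3} W = \left(- \frac{1}{2}\right)^{3} W = - \frac{W}{8}$)
$\frac{1}{g{\left(17,28 \left(-2\right) \right)}} = \frac{1}{\left(- \frac{1}{8}\right) 28 \left(-2\right)} = \frac{1}{\left(- \frac{1}{8}\right) \left(-56\right)} = \frac{1}{7}$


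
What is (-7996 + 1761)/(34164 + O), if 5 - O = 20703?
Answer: -6235/13466 ≈ -0.46302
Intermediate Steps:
O = -20698 (O = 5 - 1*20703 = 5 - 20703 = -20698)
(-7996 + 1761)/(34164 + O) = (-7996 + 1761)/(34164 - 20698) = -6235/13466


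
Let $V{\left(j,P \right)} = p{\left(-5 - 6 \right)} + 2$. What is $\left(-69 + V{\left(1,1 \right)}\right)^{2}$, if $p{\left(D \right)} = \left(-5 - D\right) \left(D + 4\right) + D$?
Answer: $14400$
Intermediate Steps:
$p{\left(D \right)} = D + \left(-5 - D\right) \left(4 + D\right)$ ($p{\left(D \right)} = \left(-5 - D\right) \left(4 + D\right) + D = D + \left(-5 - D\right) \left(4 + D\right)$)
$V{\left(j,P \right)} = -51$ ($V{\left(j,P \right)} = \left(-20 - \left(-5 - 6\right)^{2} - 8 \left(-5 - 6\right)\right) + 2 = \left(-20 - \left(-11\right)^{2} - -88\right) + 2 = \left(-20 - 121 + 88\right) + 2 = -53 + 2 = -51$)
$\left(-69 + V{\left(1,1 \right)}\right)^{2} = \left(-69 - 51\right)^{2} = \left(-120\right)^{2} = 14400$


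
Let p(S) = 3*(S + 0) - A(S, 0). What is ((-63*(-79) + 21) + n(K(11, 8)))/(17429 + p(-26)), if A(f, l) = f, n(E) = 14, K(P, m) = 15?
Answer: 5012/17377 ≈ 0.28843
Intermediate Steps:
p(S) = 2*S (p(S) = 3*(S + 0) - S = 3*S - S = 2*S)
((-63*(-79) + 21) + n(K(11, 8)))/(17429 + p(-26)) = ((-63*(-79) + 21) + 14)/(17429 + 2*(-26)) = ((4977 + 21) + 14)/(17429 - 52) = (4998 + 14)/17377 = 5012*(1/17377) = 5012/17377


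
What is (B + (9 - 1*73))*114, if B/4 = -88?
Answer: -47424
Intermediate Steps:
B = -352 (B = 4*(-88) = -352)
(B + (9 - 1*73))*114 = (-352 + (9 - 1*73))*114 = (-352 + (9 - 73))*114 = (-352 - 64)*114 = -416*114 = -47424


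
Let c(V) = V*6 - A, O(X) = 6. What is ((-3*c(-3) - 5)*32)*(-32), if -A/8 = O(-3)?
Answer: 97280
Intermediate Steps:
A = -48 (A = -8*6 = -48)
c(V) = 48 + 6*V (c(V) = V*6 - 1*(-48) = 6*V + 48 = 48 + 6*V)
((-3*c(-3) - 5)*32)*(-32) = ((-3*(48 + 6*(-3)) - 5)*32)*(-32) = ((-3*(48 - 18) - 5)*32)*(-32) = ((-3*30 - 5)*32)*(-32) = ((-90 - 5)*32)*(-32) = -95*32*(-32) = -3040*(-32) = 97280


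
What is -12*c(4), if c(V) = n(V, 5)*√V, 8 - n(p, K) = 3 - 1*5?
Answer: -240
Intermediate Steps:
n(p, K) = 10 (n(p, K) = 8 - (3 - 1*5) = 8 - (3 - 5) = 8 - 1*(-2) = 8 + 2 = 10)
c(V) = 10*√V
-12*c(4) = -120*√4 = -120*2 = -12*20 = -240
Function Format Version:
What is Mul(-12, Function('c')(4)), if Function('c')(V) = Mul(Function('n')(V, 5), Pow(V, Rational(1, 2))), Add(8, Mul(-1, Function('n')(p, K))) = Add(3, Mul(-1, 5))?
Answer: -240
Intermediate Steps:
Function('n')(p, K) = 10 (Function('n')(p, K) = Add(8, Mul(-1, Add(3, Mul(-1, 5)))) = Add(8, Mul(-1, Add(3, -5))) = Add(8, Mul(-1, -2)) = Add(8, 2) = 10)
Function('c')(V) = Mul(10, Pow(V, Rational(1, 2)))
Mul(-12, Function('c')(4)) = Mul(-12, Mul(10, Pow(4, Rational(1, 2)))) = Mul(-12, Mul(10, 2)) = Mul(-12, 20) = -240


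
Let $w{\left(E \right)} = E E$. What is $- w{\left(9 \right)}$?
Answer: $-81$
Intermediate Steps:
$w{\left(E \right)} = E^{2}$
$- w{\left(9 \right)} = - 9^{2} = \left(-1\right) 81 = -81$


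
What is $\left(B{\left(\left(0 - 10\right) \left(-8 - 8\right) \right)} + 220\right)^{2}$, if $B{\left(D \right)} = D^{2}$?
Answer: $666672400$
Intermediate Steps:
$\left(B{\left(\left(0 - 10\right) \left(-8 - 8\right) \right)} + 220\right)^{2} = \left(\left(\left(0 - 10\right) \left(-8 - 8\right)\right)^{2} + 220\right)^{2} = \left(\left(\left(-10\right) \left(-16\right)\right)^{2} + 220\right)^{2} = \left(160^{2} + 220\right)^{2} = \left(25600 + 220\right)^{2} = 25820^{2} = 666672400$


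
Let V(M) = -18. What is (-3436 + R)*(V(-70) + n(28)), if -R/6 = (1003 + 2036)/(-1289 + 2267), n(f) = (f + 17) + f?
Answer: -30970885/163 ≈ -1.9001e+5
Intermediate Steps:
n(f) = 17 + 2*f (n(f) = (17 + f) + f = 17 + 2*f)
R = -3039/163 (R = -6*(1003 + 2036)/(-1289 + 2267) = -18234/978 = -6*1013/326 = -3039/163 ≈ -18.644)
(-3436 + R)*(V(-70) + n(28)) = (-3436 - 3039/163)*(-18 + (17 + 2*28)) = -563107*(-18 + (17 + 56))/163 = -563107*(-18 + 73)/163 = -563107/163*55 = -30970885/163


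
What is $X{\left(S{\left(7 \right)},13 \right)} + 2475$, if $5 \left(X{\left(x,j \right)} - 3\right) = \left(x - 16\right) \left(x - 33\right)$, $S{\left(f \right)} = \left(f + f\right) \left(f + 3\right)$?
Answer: $\frac{25658}{5} \approx 5131.6$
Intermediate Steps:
$S{\left(f \right)} = 2 f \left(3 + f\right)$
$X{\left(x,j \right)} = 3 + \frac{\left(-33 + x\right) \left(-16 + x\right)}{5}$ ($X{\left(x,j \right)} = 3 + \frac{\left(x - 16\right) \left(x - 33\right)}{5} = 3 + \frac{\left(-16 + x\right) \left(-33 + x\right)}{5} = 3 + \frac{\left(-33 + x\right) \left(-16 + x\right)}{5}$)
$X{\left(S{\left(7 \right)},13 \right)} + 2475 = \left(\frac{543}{5} - \frac{49 \cdot 2 \cdot 7 \left(3 + 7\right)}{5} + \frac{\left(2 \cdot 7 \left(3 + 7\right)\right)^{2}}{5}\right) + 2475 = \left(\frac{543}{5} - \frac{49 \cdot 2 \cdot 7 \cdot 10}{5} + \frac{\left(2 \cdot 7 \cdot 10\right)^{2}}{5}\right) + 2475 = \left(\frac{543}{5} - 1372 + \frac{140^{2}}{5}\right) + 2475 = \left(\frac{543}{5} - 1372 + \frac{1}{5} \cdot 19600\right) + 2475 = \left(\frac{543}{5} - 1372 + 3920\right) + 2475 = \frac{13283}{5} + 2475 = \frac{25658}{5}$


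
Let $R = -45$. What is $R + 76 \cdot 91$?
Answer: $6871$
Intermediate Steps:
$R + 76 \cdot 91 = -45 + 76 \cdot 91 = -45 + 6916 = 6871$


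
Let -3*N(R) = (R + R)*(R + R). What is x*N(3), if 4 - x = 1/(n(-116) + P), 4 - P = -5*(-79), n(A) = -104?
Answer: -7924/165 ≈ -48.024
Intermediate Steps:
P = -391 (P = 4 - (-5)*(-79) = 4 - 1*395 = 4 - 395 = -391)
N(R) = -4*R²/3 (N(R) = -(R + R)*(R + R)/3 = -2*R*2*R/3 = -4*R²/3)
x = 1981/495 (x = 4 - 1/(-104 - 391) = 4 - 1/(-495) = 4 - 1*(-1/495) = 4 + 1/495 = 1981/495 ≈ 4.0020)
x*N(3) = 1981*(-4/3*3²)/495 = 1981*(-4/3*9)/495 = (1981/495)*(-12) = -7924/165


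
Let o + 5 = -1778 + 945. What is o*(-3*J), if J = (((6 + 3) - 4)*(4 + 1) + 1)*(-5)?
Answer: -326820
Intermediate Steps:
o = -838 (o = -5 + (-1778 + 945) = -5 - 833 = -838)
J = -130 (J = ((9 - 4)*5 + 1)*(-5) = (5*5 + 1)*(-5) = (25 + 1)*(-5) = 26*(-5) = -130)
o*(-3*J) = -(-2514)*(-130) = -838*390 = -326820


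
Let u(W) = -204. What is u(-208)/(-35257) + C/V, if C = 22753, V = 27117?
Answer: 807734389/956064069 ≈ 0.84485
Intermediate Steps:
u(-208)/(-35257) + C/V = -204/(-35257) + 22753/27117 = -204*(-1/35257) + 22753*(1/27117) = 204/35257 + 22753/27117 = 807734389/956064069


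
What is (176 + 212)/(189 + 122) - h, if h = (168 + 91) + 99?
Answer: -110950/311 ≈ -356.75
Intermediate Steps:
h = 358 (h = 259 + 99 = 358)
(176 + 212)/(189 + 122) - h = (176 + 212)/(189 + 122) - 1*358 = 388/311 - 358 = -110950/311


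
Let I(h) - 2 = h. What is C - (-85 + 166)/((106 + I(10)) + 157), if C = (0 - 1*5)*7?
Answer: -9706/275 ≈ -35.295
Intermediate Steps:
I(h) = 2 + h
C = -35 (C = (0 - 5)*7 = -5*7 = -35)
C - (-85 + 166)/((106 + I(10)) + 157) = -35 - (-85 + 166)/((106 + (2 + 10)) + 157) = -35 - 81/((106 + 12) + 157) = -35 - 81/(118 + 157) = -35 - 81/275 = -9706/275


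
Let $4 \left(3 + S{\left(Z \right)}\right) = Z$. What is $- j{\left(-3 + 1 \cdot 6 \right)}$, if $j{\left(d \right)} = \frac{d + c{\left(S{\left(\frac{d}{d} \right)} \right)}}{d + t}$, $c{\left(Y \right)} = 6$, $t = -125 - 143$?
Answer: $\frac{9}{265} \approx 0.033962$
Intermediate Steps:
$S{\left(Z \right)} = -3 + \frac{Z}{4}$
$t = -268$
$j{\left(d \right)} = \frac{6 + d}{-268 + d}$ ($j{\left(d \right)} = \frac{d + 6}{d - 268} = \frac{6 + d}{-268 + d}$)
$- j{\left(-3 + 1 \cdot 6 \right)} = - \frac{6 + \left(-3 + 1 \cdot 6\right)}{-268 + \left(-3 + 1 \cdot 6\right)} = - \frac{6 + \left(-3 + 6\right)}{-268 + \left(-3 + 6\right)} = - \frac{6 + 3}{-268 + 3} = - \frac{9}{-265} = - \frac{\left(-1\right) 9}{265} = \left(-1\right) \left(- \frac{9}{265}\right) = \frac{9}{265}$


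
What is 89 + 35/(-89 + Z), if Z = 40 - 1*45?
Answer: 8331/94 ≈ 88.628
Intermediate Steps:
Z = -5 (Z = 40 - 45 = -5)
89 + 35/(-89 + Z) = 89 + 35/(-89 - 5) = 89 + 35/(-94) = 89 + 35*(-1/94) = 89 - 35/94 = 8331/94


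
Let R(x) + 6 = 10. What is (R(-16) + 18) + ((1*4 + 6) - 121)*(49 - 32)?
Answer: -1865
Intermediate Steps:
R(x) = 4 (R(x) = -6 + 10 = 4)
(R(-16) + 18) + ((1*4 + 6) - 121)*(49 - 32) = (4 + 18) + ((1*4 + 6) - 121)*(49 - 32) = 22 + ((4 + 6) - 121)*17 = 22 + (10 - 121)*17 = 22 - 111*17 = 22 - 1887 = -1865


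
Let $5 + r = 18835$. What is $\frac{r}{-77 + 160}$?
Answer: $\frac{18830}{83} \approx 226.87$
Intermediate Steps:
$r = 18830$ ($r = -5 + 18835 = 18830$)
$\frac{r}{-77 + 160} = \frac{18830}{-77 + 160} = \frac{18830}{83}$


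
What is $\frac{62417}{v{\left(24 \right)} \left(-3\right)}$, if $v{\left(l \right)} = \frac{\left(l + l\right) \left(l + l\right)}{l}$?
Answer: $- \frac{62417}{288} \approx -216.73$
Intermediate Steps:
$v{\left(l \right)} = 4 l$ ($v{\left(l \right)} = \frac{2 l 2 l}{l} = \frac{4 l^{2}}{l} = 4 l$)
$\frac{62417}{v{\left(24 \right)} \left(-3\right)} = \frac{62417}{4 \cdot 24 \left(-3\right)} = \frac{62417}{96 \left(-3\right)} = \frac{62417}{-288} = 62417 \left(- \frac{1}{288}\right) = - \frac{62417}{288}$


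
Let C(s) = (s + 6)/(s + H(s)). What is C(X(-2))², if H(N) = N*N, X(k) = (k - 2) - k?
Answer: 4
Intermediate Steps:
X(k) = -2 (X(k) = (-2 + k) - k = -2)
H(N) = N²
C(s) = (6 + s)/(s + s²) (C(s) = (s + 6)/(s + s²) = (6 + s)/(s + s²))
C(X(-2))² = ((6 - 2)/((-2)*(1 - 2)))² = (-½*4/(-1))² = (-½*(-1)*4)² = 2² = 4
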